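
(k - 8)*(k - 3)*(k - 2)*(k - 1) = k^4 - 14*k^3 + 59*k^2 - 94*k + 48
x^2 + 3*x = x*(x + 3)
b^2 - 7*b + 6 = (b - 6)*(b - 1)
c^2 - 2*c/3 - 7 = (c - 3)*(c + 7/3)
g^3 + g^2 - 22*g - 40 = (g - 5)*(g + 2)*(g + 4)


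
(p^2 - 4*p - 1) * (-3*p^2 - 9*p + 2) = -3*p^4 + 3*p^3 + 41*p^2 + p - 2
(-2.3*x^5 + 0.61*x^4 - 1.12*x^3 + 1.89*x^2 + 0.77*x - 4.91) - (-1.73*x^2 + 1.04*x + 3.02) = -2.3*x^5 + 0.61*x^4 - 1.12*x^3 + 3.62*x^2 - 0.27*x - 7.93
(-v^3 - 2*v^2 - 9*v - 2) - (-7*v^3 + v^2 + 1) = 6*v^3 - 3*v^2 - 9*v - 3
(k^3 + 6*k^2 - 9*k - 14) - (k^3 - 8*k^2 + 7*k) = 14*k^2 - 16*k - 14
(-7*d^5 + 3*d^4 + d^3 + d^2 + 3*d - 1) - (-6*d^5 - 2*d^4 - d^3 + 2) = -d^5 + 5*d^4 + 2*d^3 + d^2 + 3*d - 3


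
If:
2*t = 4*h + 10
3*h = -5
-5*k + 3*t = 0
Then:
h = -5/3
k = 1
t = 5/3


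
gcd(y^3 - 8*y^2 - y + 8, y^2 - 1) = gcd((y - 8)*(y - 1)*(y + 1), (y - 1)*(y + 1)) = y^2 - 1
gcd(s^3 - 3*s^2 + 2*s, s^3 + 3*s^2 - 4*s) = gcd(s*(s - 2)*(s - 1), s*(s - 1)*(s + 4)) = s^2 - s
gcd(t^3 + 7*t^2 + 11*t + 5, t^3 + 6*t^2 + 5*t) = t^2 + 6*t + 5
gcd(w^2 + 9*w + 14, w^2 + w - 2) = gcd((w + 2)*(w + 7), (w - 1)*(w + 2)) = w + 2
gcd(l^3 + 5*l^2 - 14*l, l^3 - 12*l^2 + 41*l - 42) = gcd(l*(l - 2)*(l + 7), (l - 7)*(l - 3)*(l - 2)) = l - 2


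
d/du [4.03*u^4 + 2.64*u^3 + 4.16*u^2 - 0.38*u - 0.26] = 16.12*u^3 + 7.92*u^2 + 8.32*u - 0.38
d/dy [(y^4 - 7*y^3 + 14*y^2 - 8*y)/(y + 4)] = (3*y^4 + 2*y^3 - 70*y^2 + 112*y - 32)/(y^2 + 8*y + 16)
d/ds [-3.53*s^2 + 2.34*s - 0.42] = 2.34 - 7.06*s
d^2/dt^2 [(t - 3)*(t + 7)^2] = 6*t + 22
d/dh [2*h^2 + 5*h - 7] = 4*h + 5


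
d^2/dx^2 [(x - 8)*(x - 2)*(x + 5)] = 6*x - 10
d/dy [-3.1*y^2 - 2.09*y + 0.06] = -6.2*y - 2.09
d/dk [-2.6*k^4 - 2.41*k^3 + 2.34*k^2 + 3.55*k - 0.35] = -10.4*k^3 - 7.23*k^2 + 4.68*k + 3.55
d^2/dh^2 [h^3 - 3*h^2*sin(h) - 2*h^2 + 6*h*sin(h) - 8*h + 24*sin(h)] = 3*h^2*sin(h) - 6*h*sin(h) - 12*h*cos(h) + 6*h - 30*sin(h) + 12*cos(h) - 4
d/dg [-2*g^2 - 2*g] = -4*g - 2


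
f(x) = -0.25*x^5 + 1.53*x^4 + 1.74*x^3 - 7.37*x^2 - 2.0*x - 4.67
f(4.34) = 147.95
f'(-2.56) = -86.42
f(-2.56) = 16.16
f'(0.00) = -2.00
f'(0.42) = -6.86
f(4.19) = 134.27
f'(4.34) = 89.16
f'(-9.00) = -12109.25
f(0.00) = -4.67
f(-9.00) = 22948.48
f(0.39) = -6.43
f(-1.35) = -13.48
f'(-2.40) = -62.63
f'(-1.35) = 8.20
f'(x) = -1.25*x^4 + 6.12*x^3 + 5.22*x^2 - 14.74*x - 2.0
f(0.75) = -9.16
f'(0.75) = -7.93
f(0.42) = -6.64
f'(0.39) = -6.62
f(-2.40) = 4.29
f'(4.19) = 92.80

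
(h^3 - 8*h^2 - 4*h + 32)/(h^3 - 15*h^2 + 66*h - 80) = (h + 2)/(h - 5)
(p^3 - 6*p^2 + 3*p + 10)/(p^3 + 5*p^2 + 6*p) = (p^3 - 6*p^2 + 3*p + 10)/(p*(p^2 + 5*p + 6))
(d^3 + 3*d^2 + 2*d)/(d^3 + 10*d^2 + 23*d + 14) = d/(d + 7)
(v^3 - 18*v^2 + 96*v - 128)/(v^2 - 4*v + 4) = (v^2 - 16*v + 64)/(v - 2)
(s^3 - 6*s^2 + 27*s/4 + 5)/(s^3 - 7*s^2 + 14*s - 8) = (s^2 - 2*s - 5/4)/(s^2 - 3*s + 2)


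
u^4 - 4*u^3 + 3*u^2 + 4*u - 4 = (u - 2)^2*(u - 1)*(u + 1)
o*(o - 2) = o^2 - 2*o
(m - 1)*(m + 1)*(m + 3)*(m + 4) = m^4 + 7*m^3 + 11*m^2 - 7*m - 12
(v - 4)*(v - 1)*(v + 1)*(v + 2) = v^4 - 2*v^3 - 9*v^2 + 2*v + 8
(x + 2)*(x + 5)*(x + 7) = x^3 + 14*x^2 + 59*x + 70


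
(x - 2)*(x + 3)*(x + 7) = x^3 + 8*x^2 + x - 42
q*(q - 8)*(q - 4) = q^3 - 12*q^2 + 32*q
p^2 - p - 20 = (p - 5)*(p + 4)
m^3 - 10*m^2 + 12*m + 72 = (m - 6)^2*(m + 2)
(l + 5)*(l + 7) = l^2 + 12*l + 35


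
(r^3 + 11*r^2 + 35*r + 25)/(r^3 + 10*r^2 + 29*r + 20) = (r + 5)/(r + 4)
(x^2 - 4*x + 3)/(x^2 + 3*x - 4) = (x - 3)/(x + 4)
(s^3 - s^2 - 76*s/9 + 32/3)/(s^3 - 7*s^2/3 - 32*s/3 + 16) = (s - 8/3)/(s - 4)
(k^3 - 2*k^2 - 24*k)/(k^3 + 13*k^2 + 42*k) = (k^2 - 2*k - 24)/(k^2 + 13*k + 42)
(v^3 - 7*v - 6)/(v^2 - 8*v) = (v^3 - 7*v - 6)/(v*(v - 8))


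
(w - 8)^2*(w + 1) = w^3 - 15*w^2 + 48*w + 64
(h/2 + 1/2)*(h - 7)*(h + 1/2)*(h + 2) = h^4/2 - 7*h^3/4 - 21*h^2/2 - 47*h/4 - 7/2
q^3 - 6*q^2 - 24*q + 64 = (q - 8)*(q - 2)*(q + 4)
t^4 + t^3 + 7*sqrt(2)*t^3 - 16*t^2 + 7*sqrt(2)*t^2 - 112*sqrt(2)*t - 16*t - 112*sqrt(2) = (t - 4)*(t + 1)*(t + 4)*(t + 7*sqrt(2))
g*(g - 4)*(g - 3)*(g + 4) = g^4 - 3*g^3 - 16*g^2 + 48*g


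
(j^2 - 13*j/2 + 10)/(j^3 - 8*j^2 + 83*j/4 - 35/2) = 2*(j - 4)/(2*j^2 - 11*j + 14)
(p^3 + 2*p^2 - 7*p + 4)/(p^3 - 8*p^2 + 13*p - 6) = (p + 4)/(p - 6)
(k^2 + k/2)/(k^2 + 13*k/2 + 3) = k/(k + 6)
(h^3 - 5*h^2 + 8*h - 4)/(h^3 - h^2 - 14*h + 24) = (h^2 - 3*h + 2)/(h^2 + h - 12)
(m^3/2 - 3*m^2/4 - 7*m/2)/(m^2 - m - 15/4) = m*(-2*m^2 + 3*m + 14)/(-4*m^2 + 4*m + 15)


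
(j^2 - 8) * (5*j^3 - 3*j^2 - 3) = 5*j^5 - 3*j^4 - 40*j^3 + 21*j^2 + 24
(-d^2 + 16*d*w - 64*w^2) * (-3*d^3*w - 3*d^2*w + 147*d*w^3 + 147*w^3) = 3*d^5*w - 48*d^4*w^2 + 3*d^4*w + 45*d^3*w^3 - 48*d^3*w^2 + 2352*d^2*w^4 + 45*d^2*w^3 - 9408*d*w^5 + 2352*d*w^4 - 9408*w^5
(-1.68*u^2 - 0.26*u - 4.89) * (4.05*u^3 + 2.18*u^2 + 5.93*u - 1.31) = -6.804*u^5 - 4.7154*u^4 - 30.3337*u^3 - 10.0012*u^2 - 28.6571*u + 6.4059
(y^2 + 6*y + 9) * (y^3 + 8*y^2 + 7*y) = y^5 + 14*y^4 + 64*y^3 + 114*y^2 + 63*y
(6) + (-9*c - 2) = 4 - 9*c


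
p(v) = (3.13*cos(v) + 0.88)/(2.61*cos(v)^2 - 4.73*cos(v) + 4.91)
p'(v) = (5.22*sin(v)*cos(v) - 4.73*sin(v))*(3.13*cos(v) + 0.88)/(2.61*cos(v)^2 - 4.73*cos(v) + 4.91)^2 - 3.13*sin(v)/(2.61*cos(v)^2 - 4.73*cos(v) + 4.91)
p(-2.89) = -0.18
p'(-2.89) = 0.03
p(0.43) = 1.35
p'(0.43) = -0.47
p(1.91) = -0.02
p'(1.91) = -0.41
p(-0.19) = 1.42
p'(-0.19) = 0.17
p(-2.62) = -0.17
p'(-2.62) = 0.07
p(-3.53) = -0.18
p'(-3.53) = -0.05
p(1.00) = 0.83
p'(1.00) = -1.27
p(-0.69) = 1.17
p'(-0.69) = 0.89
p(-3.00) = -0.18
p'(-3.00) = 0.02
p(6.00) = 1.40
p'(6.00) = 0.28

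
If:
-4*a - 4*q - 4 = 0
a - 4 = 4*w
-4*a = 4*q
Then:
No Solution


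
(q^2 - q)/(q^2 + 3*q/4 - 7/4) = 4*q/(4*q + 7)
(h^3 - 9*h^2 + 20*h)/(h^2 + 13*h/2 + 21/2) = 2*h*(h^2 - 9*h + 20)/(2*h^2 + 13*h + 21)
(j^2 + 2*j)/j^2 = (j + 2)/j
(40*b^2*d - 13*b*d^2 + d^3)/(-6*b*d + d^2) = (-40*b^2 + 13*b*d - d^2)/(6*b - d)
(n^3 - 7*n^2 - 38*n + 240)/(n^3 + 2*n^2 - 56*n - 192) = (n - 5)/(n + 4)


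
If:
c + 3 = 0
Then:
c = -3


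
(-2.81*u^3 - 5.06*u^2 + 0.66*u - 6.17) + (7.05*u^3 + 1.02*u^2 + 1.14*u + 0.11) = 4.24*u^3 - 4.04*u^2 + 1.8*u - 6.06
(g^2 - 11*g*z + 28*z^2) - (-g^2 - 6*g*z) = 2*g^2 - 5*g*z + 28*z^2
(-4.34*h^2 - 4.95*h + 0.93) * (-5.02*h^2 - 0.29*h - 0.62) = 21.7868*h^4 + 26.1076*h^3 - 0.5423*h^2 + 2.7993*h - 0.5766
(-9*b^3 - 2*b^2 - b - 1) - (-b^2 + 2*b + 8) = -9*b^3 - b^2 - 3*b - 9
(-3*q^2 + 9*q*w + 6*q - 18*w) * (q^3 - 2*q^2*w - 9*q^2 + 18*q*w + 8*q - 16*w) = -3*q^5 + 15*q^4*w + 33*q^4 - 18*q^3*w^2 - 165*q^3*w - 78*q^3 + 198*q^2*w^2 + 390*q^2*w + 48*q^2 - 468*q*w^2 - 240*q*w + 288*w^2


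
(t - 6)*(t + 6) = t^2 - 36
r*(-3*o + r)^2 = 9*o^2*r - 6*o*r^2 + r^3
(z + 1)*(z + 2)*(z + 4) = z^3 + 7*z^2 + 14*z + 8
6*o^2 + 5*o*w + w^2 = (2*o + w)*(3*o + w)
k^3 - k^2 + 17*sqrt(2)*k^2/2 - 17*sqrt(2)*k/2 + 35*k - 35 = (k - 1)*(k + 7*sqrt(2)/2)*(k + 5*sqrt(2))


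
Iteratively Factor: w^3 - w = (w)*(w^2 - 1) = w*(w + 1)*(w - 1)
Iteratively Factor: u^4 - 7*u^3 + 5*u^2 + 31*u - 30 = (u + 2)*(u^3 - 9*u^2 + 23*u - 15) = (u - 1)*(u + 2)*(u^2 - 8*u + 15) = (u - 3)*(u - 1)*(u + 2)*(u - 5)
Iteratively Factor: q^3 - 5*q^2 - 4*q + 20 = (q - 5)*(q^2 - 4) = (q - 5)*(q - 2)*(q + 2)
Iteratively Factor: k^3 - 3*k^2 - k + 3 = (k - 1)*(k^2 - 2*k - 3) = (k - 1)*(k + 1)*(k - 3)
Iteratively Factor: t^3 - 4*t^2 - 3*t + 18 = (t - 3)*(t^2 - t - 6) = (t - 3)^2*(t + 2)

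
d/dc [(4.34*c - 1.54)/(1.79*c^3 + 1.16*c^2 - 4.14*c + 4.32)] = (-15.5372*c^3 + 3.2354*c^2 + 3.5728*c + 12.3732)/(3.2041*c^6 + 4.1528*c^5 - 13.4756*c^4 + 5.8608*c^3 + 27.162*c^2 - 35.7696*c + 18.6624)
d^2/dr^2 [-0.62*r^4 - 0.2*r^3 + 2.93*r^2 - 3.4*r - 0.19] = -7.44*r^2 - 1.2*r + 5.86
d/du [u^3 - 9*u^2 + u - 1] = 3*u^2 - 18*u + 1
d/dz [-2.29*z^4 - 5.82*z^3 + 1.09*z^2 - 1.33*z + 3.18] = -9.16*z^3 - 17.46*z^2 + 2.18*z - 1.33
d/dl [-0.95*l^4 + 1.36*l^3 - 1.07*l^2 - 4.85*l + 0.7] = -3.8*l^3 + 4.08*l^2 - 2.14*l - 4.85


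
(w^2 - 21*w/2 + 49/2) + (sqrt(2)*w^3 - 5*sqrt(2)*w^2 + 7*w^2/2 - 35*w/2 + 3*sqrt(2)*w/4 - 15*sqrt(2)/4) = sqrt(2)*w^3 - 5*sqrt(2)*w^2 + 9*w^2/2 - 28*w + 3*sqrt(2)*w/4 - 15*sqrt(2)/4 + 49/2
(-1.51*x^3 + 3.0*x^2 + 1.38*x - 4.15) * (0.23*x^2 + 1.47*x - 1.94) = -0.3473*x^5 - 1.5297*x^4 + 7.6568*x^3 - 4.7459*x^2 - 8.7777*x + 8.051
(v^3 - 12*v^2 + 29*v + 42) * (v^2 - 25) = v^5 - 12*v^4 + 4*v^3 + 342*v^2 - 725*v - 1050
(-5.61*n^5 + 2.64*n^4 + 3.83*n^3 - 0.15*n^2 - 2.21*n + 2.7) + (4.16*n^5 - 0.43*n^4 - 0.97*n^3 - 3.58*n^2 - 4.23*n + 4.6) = -1.45*n^5 + 2.21*n^4 + 2.86*n^3 - 3.73*n^2 - 6.44*n + 7.3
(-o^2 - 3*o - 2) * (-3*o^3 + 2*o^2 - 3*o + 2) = 3*o^5 + 7*o^4 + 3*o^3 + 3*o^2 - 4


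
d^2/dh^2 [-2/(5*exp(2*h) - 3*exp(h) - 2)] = 2*(2*(10*exp(h) - 3)^2*exp(h) + (20*exp(h) - 3)*(-5*exp(2*h) + 3*exp(h) + 2))*exp(h)/(-5*exp(2*h) + 3*exp(h) + 2)^3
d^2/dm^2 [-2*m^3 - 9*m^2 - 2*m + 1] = -12*m - 18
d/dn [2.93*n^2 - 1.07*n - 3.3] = 5.86*n - 1.07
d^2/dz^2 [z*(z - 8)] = 2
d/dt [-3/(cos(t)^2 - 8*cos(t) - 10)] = 6*(4 - cos(t))*sin(t)/(sin(t)^2 + 8*cos(t) + 9)^2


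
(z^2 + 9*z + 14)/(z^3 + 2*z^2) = (z + 7)/z^2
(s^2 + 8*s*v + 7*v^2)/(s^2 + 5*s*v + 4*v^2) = (s + 7*v)/(s + 4*v)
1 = 1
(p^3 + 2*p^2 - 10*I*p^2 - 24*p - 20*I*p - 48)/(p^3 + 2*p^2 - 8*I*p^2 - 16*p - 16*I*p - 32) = (p - 6*I)/(p - 4*I)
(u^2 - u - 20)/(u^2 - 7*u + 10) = (u + 4)/(u - 2)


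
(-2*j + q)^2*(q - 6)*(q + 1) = 4*j^2*q^2 - 20*j^2*q - 24*j^2 - 4*j*q^3 + 20*j*q^2 + 24*j*q + q^4 - 5*q^3 - 6*q^2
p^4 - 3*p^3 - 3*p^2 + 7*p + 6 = (p - 3)*(p - 2)*(p + 1)^2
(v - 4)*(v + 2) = v^2 - 2*v - 8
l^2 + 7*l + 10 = (l + 2)*(l + 5)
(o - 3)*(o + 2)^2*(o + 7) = o^4 + 8*o^3 - o^2 - 68*o - 84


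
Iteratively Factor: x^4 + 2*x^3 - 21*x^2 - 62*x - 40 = (x + 1)*(x^3 + x^2 - 22*x - 40) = (x + 1)*(x + 4)*(x^2 - 3*x - 10) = (x + 1)*(x + 2)*(x + 4)*(x - 5)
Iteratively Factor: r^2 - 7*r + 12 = (r - 3)*(r - 4)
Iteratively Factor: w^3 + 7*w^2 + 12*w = (w + 3)*(w^2 + 4*w) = w*(w + 3)*(w + 4)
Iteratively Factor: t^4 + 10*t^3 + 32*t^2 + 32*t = (t + 4)*(t^3 + 6*t^2 + 8*t) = t*(t + 4)*(t^2 + 6*t + 8) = t*(t + 4)^2*(t + 2)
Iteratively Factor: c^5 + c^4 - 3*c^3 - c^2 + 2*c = (c + 1)*(c^4 - 3*c^2 + 2*c) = (c + 1)*(c + 2)*(c^3 - 2*c^2 + c) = (c - 1)*(c + 1)*(c + 2)*(c^2 - c) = (c - 1)^2*(c + 1)*(c + 2)*(c)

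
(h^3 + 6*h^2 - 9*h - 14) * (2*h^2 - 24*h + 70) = 2*h^5 - 12*h^4 - 92*h^3 + 608*h^2 - 294*h - 980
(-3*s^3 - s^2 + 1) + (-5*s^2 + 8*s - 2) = -3*s^3 - 6*s^2 + 8*s - 1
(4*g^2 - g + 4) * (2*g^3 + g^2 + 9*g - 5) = 8*g^5 + 2*g^4 + 43*g^3 - 25*g^2 + 41*g - 20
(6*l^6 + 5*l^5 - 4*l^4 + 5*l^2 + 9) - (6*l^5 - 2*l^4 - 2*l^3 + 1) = 6*l^6 - l^5 - 2*l^4 + 2*l^3 + 5*l^2 + 8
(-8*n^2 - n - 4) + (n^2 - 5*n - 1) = -7*n^2 - 6*n - 5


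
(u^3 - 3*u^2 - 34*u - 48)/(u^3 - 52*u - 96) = (u + 3)/(u + 6)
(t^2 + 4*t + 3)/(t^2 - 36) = (t^2 + 4*t + 3)/(t^2 - 36)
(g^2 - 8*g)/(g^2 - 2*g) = (g - 8)/(g - 2)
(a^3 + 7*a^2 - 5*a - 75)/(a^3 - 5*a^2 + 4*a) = (a^3 + 7*a^2 - 5*a - 75)/(a*(a^2 - 5*a + 4))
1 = 1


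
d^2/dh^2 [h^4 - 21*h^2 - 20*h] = 12*h^2 - 42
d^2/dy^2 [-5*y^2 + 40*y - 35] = -10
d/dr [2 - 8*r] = -8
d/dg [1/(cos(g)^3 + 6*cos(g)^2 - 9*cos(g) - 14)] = 3*(cos(g)^2 + 4*cos(g) - 3)*sin(g)/(cos(g)^3 + 6*cos(g)^2 - 9*cos(g) - 14)^2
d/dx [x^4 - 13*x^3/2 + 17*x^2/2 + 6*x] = 4*x^3 - 39*x^2/2 + 17*x + 6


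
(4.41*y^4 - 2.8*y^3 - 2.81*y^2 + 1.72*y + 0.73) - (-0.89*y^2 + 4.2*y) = 4.41*y^4 - 2.8*y^3 - 1.92*y^2 - 2.48*y + 0.73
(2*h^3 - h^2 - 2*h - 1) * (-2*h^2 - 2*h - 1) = -4*h^5 - 2*h^4 + 4*h^3 + 7*h^2 + 4*h + 1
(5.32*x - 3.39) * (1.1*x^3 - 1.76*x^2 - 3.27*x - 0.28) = 5.852*x^4 - 13.0922*x^3 - 11.43*x^2 + 9.5957*x + 0.9492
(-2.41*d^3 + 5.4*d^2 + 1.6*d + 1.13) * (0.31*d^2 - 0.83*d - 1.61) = -0.7471*d^5 + 3.6743*d^4 - 0.105899999999999*d^3 - 9.6717*d^2 - 3.5139*d - 1.8193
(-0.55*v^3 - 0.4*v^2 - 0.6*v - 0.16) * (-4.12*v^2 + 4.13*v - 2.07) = 2.266*v^5 - 0.6235*v^4 + 1.9585*v^3 - 0.9908*v^2 + 0.5812*v + 0.3312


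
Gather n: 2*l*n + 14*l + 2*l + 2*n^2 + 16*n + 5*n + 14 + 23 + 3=16*l + 2*n^2 + n*(2*l + 21) + 40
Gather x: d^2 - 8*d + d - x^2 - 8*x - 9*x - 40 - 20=d^2 - 7*d - x^2 - 17*x - 60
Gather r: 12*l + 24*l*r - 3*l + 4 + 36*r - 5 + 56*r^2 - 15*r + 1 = 9*l + 56*r^2 + r*(24*l + 21)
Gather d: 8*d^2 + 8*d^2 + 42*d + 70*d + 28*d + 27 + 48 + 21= 16*d^2 + 140*d + 96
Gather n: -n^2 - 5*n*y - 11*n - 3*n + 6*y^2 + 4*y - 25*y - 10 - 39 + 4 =-n^2 + n*(-5*y - 14) + 6*y^2 - 21*y - 45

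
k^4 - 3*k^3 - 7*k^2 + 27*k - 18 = (k - 3)*(k - 2)*(k - 1)*(k + 3)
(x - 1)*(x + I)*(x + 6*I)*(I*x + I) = I*x^4 - 7*x^3 - 7*I*x^2 + 7*x + 6*I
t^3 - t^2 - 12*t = t*(t - 4)*(t + 3)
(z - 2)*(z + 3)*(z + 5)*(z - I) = z^4 + 6*z^3 - I*z^3 - z^2 - 6*I*z^2 - 30*z + I*z + 30*I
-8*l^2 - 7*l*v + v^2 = (-8*l + v)*(l + v)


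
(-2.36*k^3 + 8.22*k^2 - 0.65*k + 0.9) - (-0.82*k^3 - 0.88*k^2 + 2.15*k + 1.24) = -1.54*k^3 + 9.1*k^2 - 2.8*k - 0.34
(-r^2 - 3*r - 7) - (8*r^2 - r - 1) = -9*r^2 - 2*r - 6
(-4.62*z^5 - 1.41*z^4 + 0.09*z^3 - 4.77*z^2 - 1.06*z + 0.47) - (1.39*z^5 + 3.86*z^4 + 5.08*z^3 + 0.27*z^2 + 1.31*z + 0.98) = -6.01*z^5 - 5.27*z^4 - 4.99*z^3 - 5.04*z^2 - 2.37*z - 0.51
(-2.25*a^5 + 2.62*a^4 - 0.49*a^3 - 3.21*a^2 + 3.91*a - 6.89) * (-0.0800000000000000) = 0.18*a^5 - 0.2096*a^4 + 0.0392*a^3 + 0.2568*a^2 - 0.3128*a + 0.5512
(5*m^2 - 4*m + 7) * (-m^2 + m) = -5*m^4 + 9*m^3 - 11*m^2 + 7*m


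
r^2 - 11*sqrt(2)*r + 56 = (r - 7*sqrt(2))*(r - 4*sqrt(2))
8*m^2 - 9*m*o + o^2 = (-8*m + o)*(-m + o)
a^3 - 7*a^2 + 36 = (a - 6)*(a - 3)*(a + 2)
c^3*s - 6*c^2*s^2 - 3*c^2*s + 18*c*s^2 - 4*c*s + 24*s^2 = (c - 4)*(c - 6*s)*(c*s + s)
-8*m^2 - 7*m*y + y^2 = (-8*m + y)*(m + y)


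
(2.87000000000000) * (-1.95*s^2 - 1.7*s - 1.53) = -5.5965*s^2 - 4.879*s - 4.3911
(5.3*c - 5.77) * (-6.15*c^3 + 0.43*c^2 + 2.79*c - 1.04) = -32.595*c^4 + 37.7645*c^3 + 12.3059*c^2 - 21.6103*c + 6.0008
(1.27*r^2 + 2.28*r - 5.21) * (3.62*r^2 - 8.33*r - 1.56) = 4.5974*r^4 - 2.3255*r^3 - 39.8338*r^2 + 39.8425*r + 8.1276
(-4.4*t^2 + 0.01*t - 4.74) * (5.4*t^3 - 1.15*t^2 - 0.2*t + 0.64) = -23.76*t^5 + 5.114*t^4 - 24.7275*t^3 + 2.633*t^2 + 0.9544*t - 3.0336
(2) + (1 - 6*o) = 3 - 6*o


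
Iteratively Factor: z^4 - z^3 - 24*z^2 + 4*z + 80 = (z + 2)*(z^3 - 3*z^2 - 18*z + 40) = (z + 2)*(z + 4)*(z^2 - 7*z + 10) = (z - 5)*(z + 2)*(z + 4)*(z - 2)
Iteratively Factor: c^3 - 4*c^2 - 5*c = (c)*(c^2 - 4*c - 5) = c*(c + 1)*(c - 5)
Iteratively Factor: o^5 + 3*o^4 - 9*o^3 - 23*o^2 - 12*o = (o + 1)*(o^4 + 2*o^3 - 11*o^2 - 12*o) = o*(o + 1)*(o^3 + 2*o^2 - 11*o - 12) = o*(o + 1)*(o + 4)*(o^2 - 2*o - 3) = o*(o - 3)*(o + 1)*(o + 4)*(o + 1)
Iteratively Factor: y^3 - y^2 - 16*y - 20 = (y - 5)*(y^2 + 4*y + 4) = (y - 5)*(y + 2)*(y + 2)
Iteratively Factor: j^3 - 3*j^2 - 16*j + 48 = (j - 3)*(j^2 - 16) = (j - 3)*(j + 4)*(j - 4)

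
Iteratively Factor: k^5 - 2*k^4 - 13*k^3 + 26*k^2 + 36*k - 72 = (k - 2)*(k^4 - 13*k^2 + 36) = (k - 3)*(k - 2)*(k^3 + 3*k^2 - 4*k - 12) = (k - 3)*(k - 2)^2*(k^2 + 5*k + 6) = (k - 3)*(k - 2)^2*(k + 3)*(k + 2)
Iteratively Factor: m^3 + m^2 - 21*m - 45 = (m - 5)*(m^2 + 6*m + 9) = (m - 5)*(m + 3)*(m + 3)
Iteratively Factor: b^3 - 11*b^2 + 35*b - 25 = (b - 5)*(b^2 - 6*b + 5) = (b - 5)*(b - 1)*(b - 5)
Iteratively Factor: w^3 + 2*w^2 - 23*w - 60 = (w + 4)*(w^2 - 2*w - 15) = (w + 3)*(w + 4)*(w - 5)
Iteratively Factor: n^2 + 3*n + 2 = (n + 1)*(n + 2)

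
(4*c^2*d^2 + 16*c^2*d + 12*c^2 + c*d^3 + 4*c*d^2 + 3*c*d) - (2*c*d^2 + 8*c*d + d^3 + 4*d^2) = 4*c^2*d^2 + 16*c^2*d + 12*c^2 + c*d^3 + 2*c*d^2 - 5*c*d - d^3 - 4*d^2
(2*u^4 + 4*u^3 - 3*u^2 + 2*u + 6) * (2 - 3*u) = -6*u^5 - 8*u^4 + 17*u^3 - 12*u^2 - 14*u + 12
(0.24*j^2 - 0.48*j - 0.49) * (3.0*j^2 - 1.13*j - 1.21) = 0.72*j^4 - 1.7112*j^3 - 1.218*j^2 + 1.1345*j + 0.5929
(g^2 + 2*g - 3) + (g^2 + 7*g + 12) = 2*g^2 + 9*g + 9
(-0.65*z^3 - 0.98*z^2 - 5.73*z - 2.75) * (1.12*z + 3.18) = -0.728*z^4 - 3.1646*z^3 - 9.534*z^2 - 21.3014*z - 8.745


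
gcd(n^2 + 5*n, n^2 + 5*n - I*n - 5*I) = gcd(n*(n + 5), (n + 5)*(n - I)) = n + 5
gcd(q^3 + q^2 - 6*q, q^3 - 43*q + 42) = 1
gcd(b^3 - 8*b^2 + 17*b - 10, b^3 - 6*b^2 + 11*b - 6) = b^2 - 3*b + 2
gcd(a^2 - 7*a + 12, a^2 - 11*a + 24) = a - 3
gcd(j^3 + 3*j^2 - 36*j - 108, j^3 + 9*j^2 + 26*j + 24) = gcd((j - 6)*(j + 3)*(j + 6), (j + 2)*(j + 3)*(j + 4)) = j + 3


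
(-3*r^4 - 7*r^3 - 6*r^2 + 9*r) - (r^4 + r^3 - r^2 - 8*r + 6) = -4*r^4 - 8*r^3 - 5*r^2 + 17*r - 6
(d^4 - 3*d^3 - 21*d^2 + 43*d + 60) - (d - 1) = d^4 - 3*d^3 - 21*d^2 + 42*d + 61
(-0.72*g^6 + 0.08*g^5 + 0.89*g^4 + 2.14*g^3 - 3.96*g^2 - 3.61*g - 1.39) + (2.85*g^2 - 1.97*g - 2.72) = -0.72*g^6 + 0.08*g^5 + 0.89*g^4 + 2.14*g^3 - 1.11*g^2 - 5.58*g - 4.11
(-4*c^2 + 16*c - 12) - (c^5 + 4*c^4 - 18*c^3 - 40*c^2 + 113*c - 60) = -c^5 - 4*c^4 + 18*c^3 + 36*c^2 - 97*c + 48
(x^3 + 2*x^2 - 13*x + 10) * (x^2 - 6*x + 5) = x^5 - 4*x^4 - 20*x^3 + 98*x^2 - 125*x + 50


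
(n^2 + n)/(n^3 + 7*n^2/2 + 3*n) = 2*(n + 1)/(2*n^2 + 7*n + 6)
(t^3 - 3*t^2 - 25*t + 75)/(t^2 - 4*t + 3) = (t^2 - 25)/(t - 1)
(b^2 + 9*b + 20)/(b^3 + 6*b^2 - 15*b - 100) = (b + 4)/(b^2 + b - 20)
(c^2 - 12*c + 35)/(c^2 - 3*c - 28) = (c - 5)/(c + 4)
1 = 1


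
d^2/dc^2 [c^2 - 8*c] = 2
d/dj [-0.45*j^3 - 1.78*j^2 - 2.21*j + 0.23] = -1.35*j^2 - 3.56*j - 2.21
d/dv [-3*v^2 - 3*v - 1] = -6*v - 3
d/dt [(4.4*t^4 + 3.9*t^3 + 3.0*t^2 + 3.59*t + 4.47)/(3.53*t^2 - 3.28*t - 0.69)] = (31.064*t^5 - 29.529*t^4 - 37.728*t^3 - 30.5857*t^2 - 35.6982*t + 12.1845)/(12.4609*t^4 - 23.1568*t^3 + 5.887*t^2 + 4.5264*t + 0.4761)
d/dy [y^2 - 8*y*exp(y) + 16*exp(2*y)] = -8*y*exp(y) + 2*y + 32*exp(2*y) - 8*exp(y)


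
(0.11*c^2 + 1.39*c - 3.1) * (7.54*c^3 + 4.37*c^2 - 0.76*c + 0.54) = 0.8294*c^5 + 10.9613*c^4 - 17.3833*c^3 - 14.544*c^2 + 3.1066*c - 1.674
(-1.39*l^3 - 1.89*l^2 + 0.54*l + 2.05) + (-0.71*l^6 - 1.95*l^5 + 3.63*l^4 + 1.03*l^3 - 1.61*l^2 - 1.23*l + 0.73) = -0.71*l^6 - 1.95*l^5 + 3.63*l^4 - 0.36*l^3 - 3.5*l^2 - 0.69*l + 2.78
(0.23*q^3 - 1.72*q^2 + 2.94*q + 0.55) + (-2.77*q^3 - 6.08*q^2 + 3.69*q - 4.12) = -2.54*q^3 - 7.8*q^2 + 6.63*q - 3.57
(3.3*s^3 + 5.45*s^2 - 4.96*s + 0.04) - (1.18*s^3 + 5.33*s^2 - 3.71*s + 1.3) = 2.12*s^3 + 0.12*s^2 - 1.25*s - 1.26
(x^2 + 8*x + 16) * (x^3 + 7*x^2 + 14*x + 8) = x^5 + 15*x^4 + 86*x^3 + 232*x^2 + 288*x + 128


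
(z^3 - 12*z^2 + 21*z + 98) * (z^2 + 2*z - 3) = z^5 - 10*z^4 - 6*z^3 + 176*z^2 + 133*z - 294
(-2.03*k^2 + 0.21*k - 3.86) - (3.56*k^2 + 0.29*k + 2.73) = -5.59*k^2 - 0.08*k - 6.59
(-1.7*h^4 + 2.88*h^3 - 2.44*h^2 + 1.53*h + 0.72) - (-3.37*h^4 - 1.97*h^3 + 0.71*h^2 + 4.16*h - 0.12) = 1.67*h^4 + 4.85*h^3 - 3.15*h^2 - 2.63*h + 0.84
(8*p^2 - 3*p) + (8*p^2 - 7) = 16*p^2 - 3*p - 7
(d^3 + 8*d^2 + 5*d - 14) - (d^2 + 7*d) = d^3 + 7*d^2 - 2*d - 14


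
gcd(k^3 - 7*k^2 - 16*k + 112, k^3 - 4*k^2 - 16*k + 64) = k^2 - 16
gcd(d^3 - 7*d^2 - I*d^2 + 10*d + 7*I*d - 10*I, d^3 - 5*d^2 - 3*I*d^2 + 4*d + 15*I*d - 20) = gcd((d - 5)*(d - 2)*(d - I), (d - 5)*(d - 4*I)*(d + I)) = d - 5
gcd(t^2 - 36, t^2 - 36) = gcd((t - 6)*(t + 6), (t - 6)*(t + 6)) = t^2 - 36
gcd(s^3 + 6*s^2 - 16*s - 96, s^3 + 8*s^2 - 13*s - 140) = s - 4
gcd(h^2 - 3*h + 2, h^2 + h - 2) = h - 1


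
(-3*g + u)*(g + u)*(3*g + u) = -9*g^3 - 9*g^2*u + g*u^2 + u^3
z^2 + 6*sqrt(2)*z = z*(z + 6*sqrt(2))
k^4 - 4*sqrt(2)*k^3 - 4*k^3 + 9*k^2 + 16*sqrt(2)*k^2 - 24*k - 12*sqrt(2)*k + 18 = (k - 3)*(k - 1)*(k - 3*sqrt(2))*(k - sqrt(2))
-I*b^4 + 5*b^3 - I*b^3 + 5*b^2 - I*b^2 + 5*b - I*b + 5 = (b - I)*(b + I)*(b + 5*I)*(-I*b - I)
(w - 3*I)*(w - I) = w^2 - 4*I*w - 3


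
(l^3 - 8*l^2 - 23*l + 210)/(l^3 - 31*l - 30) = (l - 7)/(l + 1)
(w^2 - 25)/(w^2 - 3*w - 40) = (w - 5)/(w - 8)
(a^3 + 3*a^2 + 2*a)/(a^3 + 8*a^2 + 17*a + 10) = a/(a + 5)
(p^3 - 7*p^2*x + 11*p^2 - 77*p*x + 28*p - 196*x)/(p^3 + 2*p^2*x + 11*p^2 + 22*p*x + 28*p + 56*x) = (p - 7*x)/(p + 2*x)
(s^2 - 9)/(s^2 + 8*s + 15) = (s - 3)/(s + 5)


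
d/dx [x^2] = 2*x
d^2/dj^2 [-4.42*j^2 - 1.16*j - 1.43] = -8.84000000000000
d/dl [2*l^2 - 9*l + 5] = 4*l - 9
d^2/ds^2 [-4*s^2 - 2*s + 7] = -8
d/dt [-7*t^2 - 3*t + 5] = -14*t - 3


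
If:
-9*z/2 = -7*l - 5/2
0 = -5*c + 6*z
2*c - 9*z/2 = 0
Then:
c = 0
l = -5/14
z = 0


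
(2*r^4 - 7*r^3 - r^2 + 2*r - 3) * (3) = 6*r^4 - 21*r^3 - 3*r^2 + 6*r - 9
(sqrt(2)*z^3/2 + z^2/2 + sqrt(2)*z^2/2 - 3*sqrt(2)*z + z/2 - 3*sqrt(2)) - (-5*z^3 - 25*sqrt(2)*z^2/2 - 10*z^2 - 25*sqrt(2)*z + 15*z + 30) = sqrt(2)*z^3/2 + 5*z^3 + 21*z^2/2 + 13*sqrt(2)*z^2 - 29*z/2 + 22*sqrt(2)*z - 30 - 3*sqrt(2)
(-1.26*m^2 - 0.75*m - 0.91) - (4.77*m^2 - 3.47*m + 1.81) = -6.03*m^2 + 2.72*m - 2.72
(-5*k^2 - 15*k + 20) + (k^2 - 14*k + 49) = -4*k^2 - 29*k + 69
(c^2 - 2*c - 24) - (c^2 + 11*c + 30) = -13*c - 54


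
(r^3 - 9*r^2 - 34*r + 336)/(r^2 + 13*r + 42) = (r^2 - 15*r + 56)/(r + 7)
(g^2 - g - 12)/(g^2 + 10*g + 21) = (g - 4)/(g + 7)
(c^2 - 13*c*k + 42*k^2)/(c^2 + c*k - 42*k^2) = (c - 7*k)/(c + 7*k)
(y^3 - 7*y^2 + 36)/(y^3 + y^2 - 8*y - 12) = (y - 6)/(y + 2)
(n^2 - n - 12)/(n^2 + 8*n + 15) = (n - 4)/(n + 5)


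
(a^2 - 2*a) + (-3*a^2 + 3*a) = -2*a^2 + a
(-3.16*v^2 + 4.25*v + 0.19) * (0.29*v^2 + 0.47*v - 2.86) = -0.9164*v^4 - 0.2527*v^3 + 11.0902*v^2 - 12.0657*v - 0.5434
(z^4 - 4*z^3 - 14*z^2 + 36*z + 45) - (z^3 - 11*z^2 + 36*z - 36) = z^4 - 5*z^3 - 3*z^2 + 81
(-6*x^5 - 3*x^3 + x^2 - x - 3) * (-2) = 12*x^5 + 6*x^3 - 2*x^2 + 2*x + 6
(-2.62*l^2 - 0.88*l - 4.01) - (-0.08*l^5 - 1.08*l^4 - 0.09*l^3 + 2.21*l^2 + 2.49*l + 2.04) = 0.08*l^5 + 1.08*l^4 + 0.09*l^3 - 4.83*l^2 - 3.37*l - 6.05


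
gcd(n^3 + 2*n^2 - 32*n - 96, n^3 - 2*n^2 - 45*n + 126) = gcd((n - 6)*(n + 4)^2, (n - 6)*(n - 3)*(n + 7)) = n - 6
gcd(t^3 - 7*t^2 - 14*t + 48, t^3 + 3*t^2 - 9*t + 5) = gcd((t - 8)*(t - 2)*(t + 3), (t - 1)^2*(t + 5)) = 1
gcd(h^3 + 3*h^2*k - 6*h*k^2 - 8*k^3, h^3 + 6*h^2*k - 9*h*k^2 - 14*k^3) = h^2 - h*k - 2*k^2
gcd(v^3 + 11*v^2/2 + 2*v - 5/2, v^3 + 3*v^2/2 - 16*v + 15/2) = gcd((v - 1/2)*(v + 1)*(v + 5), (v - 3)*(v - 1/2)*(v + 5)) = v^2 + 9*v/2 - 5/2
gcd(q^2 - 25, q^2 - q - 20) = q - 5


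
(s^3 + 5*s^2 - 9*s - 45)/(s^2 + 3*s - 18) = (s^2 + 8*s + 15)/(s + 6)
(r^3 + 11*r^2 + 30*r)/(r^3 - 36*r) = (r + 5)/(r - 6)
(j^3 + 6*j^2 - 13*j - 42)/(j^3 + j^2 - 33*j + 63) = (j + 2)/(j - 3)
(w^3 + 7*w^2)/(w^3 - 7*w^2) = (w + 7)/(w - 7)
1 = 1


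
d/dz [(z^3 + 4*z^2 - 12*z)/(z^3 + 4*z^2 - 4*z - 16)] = 16*(z + 3)/(z^4 + 12*z^3 + 52*z^2 + 96*z + 64)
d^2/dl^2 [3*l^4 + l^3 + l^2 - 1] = 36*l^2 + 6*l + 2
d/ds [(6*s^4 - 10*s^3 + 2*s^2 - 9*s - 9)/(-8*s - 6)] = (-72*s^4 + 8*s^3 + 82*s^2 - 12*s - 9)/(2*(16*s^2 + 24*s + 9))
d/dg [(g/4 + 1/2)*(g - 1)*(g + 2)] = 3*g*(g + 2)/4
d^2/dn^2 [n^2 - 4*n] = 2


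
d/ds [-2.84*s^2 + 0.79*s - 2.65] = 0.79 - 5.68*s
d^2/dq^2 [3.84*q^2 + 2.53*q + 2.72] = 7.68000000000000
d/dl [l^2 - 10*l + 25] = 2*l - 10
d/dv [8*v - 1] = 8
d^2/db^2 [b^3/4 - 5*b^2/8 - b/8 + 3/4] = 3*b/2 - 5/4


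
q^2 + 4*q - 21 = (q - 3)*(q + 7)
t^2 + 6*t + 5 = (t + 1)*(t + 5)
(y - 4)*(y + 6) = y^2 + 2*y - 24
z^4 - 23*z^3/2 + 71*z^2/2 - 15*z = z*(z - 6)*(z - 5)*(z - 1/2)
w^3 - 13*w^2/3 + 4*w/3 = w*(w - 4)*(w - 1/3)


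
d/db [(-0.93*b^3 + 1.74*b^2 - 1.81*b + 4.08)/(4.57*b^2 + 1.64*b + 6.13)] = (-4.2501*b^4 - 3.0504*b^3 - 5.9774*b^2 - 15.9588*b - 17.7865)/(20.8849*b^4 + 14.9896*b^3 + 58.7178*b^2 + 20.1064*b + 37.5769)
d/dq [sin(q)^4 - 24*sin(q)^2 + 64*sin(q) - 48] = 4*(sin(q)^3 - 12*sin(q) + 16)*cos(q)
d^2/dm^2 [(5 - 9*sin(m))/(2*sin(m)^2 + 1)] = (324*sin(m)^5 - 80*sin(m)^4 + 160*sin(m)^2 - 198*sin(m) + 135*sin(3*m) - 18*sin(5*m) - 20)/(2*sin(m)^2 + 1)^3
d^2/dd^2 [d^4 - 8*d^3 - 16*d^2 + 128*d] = 12*d^2 - 48*d - 32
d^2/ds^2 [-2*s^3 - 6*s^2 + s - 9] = -12*s - 12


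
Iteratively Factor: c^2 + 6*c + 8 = (c + 2)*(c + 4)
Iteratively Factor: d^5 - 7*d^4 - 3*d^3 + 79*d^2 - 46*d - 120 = (d - 2)*(d^4 - 5*d^3 - 13*d^2 + 53*d + 60) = (d - 4)*(d - 2)*(d^3 - d^2 - 17*d - 15) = (d - 4)*(d - 2)*(d + 1)*(d^2 - 2*d - 15) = (d - 5)*(d - 4)*(d - 2)*(d + 1)*(d + 3)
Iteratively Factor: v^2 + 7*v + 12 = (v + 4)*(v + 3)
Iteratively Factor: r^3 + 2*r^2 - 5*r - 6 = (r - 2)*(r^2 + 4*r + 3) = (r - 2)*(r + 3)*(r + 1)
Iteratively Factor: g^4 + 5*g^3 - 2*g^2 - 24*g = (g + 3)*(g^3 + 2*g^2 - 8*g) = (g + 3)*(g + 4)*(g^2 - 2*g) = (g - 2)*(g + 3)*(g + 4)*(g)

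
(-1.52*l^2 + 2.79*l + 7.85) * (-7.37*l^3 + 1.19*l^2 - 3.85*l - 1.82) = 11.2024*l^5 - 22.3711*l^4 - 48.6824*l^3 + 1.3664*l^2 - 35.3003*l - 14.287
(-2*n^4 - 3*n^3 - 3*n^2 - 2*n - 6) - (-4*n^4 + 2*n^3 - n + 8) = 2*n^4 - 5*n^3 - 3*n^2 - n - 14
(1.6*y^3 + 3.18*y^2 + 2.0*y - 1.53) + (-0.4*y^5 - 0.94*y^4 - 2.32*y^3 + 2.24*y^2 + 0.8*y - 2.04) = -0.4*y^5 - 0.94*y^4 - 0.72*y^3 + 5.42*y^2 + 2.8*y - 3.57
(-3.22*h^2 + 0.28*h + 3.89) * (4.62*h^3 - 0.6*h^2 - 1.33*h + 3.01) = -14.8764*h^5 + 3.2256*h^4 + 22.0864*h^3 - 12.3986*h^2 - 4.3309*h + 11.7089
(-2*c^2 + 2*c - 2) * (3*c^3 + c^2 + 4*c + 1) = -6*c^5 + 4*c^4 - 12*c^3 + 4*c^2 - 6*c - 2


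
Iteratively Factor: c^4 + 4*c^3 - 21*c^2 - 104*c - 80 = (c + 4)*(c^3 - 21*c - 20) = (c + 1)*(c + 4)*(c^2 - c - 20) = (c - 5)*(c + 1)*(c + 4)*(c + 4)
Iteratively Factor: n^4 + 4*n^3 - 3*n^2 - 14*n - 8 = (n + 4)*(n^3 - 3*n - 2) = (n - 2)*(n + 4)*(n^2 + 2*n + 1) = (n - 2)*(n + 1)*(n + 4)*(n + 1)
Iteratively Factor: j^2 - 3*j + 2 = (j - 1)*(j - 2)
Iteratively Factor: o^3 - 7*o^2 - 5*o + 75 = (o + 3)*(o^2 - 10*o + 25) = (o - 5)*(o + 3)*(o - 5)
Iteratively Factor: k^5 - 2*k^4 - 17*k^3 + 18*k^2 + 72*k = (k - 3)*(k^4 + k^3 - 14*k^2 - 24*k) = (k - 3)*(k + 2)*(k^3 - k^2 - 12*k) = (k - 4)*(k - 3)*(k + 2)*(k^2 + 3*k) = (k - 4)*(k - 3)*(k + 2)*(k + 3)*(k)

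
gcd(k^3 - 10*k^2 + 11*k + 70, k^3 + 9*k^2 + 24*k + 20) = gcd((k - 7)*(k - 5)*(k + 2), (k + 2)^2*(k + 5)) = k + 2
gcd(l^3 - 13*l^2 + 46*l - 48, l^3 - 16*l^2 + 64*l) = l - 8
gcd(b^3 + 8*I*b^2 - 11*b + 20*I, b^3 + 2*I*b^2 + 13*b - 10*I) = b^2 + 4*I*b + 5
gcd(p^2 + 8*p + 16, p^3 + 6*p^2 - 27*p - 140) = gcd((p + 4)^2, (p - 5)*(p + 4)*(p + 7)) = p + 4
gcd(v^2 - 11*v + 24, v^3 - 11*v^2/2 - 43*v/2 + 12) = v - 8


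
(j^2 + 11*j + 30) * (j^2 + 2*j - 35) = j^4 + 13*j^3 + 17*j^2 - 325*j - 1050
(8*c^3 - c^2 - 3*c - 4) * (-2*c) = -16*c^4 + 2*c^3 + 6*c^2 + 8*c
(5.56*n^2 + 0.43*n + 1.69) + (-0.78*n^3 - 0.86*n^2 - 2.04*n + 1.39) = -0.78*n^3 + 4.7*n^2 - 1.61*n + 3.08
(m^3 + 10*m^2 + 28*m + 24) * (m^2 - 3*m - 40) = m^5 + 7*m^4 - 42*m^3 - 460*m^2 - 1192*m - 960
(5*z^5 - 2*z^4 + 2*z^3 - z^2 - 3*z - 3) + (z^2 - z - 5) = 5*z^5 - 2*z^4 + 2*z^3 - 4*z - 8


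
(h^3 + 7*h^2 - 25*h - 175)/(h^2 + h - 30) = (h^2 + 12*h + 35)/(h + 6)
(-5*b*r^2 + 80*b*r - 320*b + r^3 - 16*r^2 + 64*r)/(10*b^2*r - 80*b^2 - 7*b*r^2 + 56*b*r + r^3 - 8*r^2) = (r - 8)/(-2*b + r)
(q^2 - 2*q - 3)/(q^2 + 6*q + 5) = (q - 3)/(q + 5)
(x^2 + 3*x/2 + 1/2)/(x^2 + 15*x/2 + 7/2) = (x + 1)/(x + 7)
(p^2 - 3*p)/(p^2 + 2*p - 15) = p/(p + 5)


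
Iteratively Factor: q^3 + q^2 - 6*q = (q)*(q^2 + q - 6) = q*(q - 2)*(q + 3)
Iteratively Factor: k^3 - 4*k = (k)*(k^2 - 4) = k*(k + 2)*(k - 2)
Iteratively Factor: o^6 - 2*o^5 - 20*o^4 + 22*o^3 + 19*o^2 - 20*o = (o + 1)*(o^5 - 3*o^4 - 17*o^3 + 39*o^2 - 20*o) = o*(o + 1)*(o^4 - 3*o^3 - 17*o^2 + 39*o - 20) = o*(o + 1)*(o + 4)*(o^3 - 7*o^2 + 11*o - 5) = o*(o - 1)*(o + 1)*(o + 4)*(o^2 - 6*o + 5) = o*(o - 5)*(o - 1)*(o + 1)*(o + 4)*(o - 1)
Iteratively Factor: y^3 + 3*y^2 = (y + 3)*(y^2) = y*(y + 3)*(y)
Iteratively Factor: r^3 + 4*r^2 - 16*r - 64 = (r - 4)*(r^2 + 8*r + 16) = (r - 4)*(r + 4)*(r + 4)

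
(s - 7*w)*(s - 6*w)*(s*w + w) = s^3*w - 13*s^2*w^2 + s^2*w + 42*s*w^3 - 13*s*w^2 + 42*w^3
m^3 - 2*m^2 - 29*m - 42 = (m - 7)*(m + 2)*(m + 3)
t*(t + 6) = t^2 + 6*t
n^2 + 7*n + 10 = (n + 2)*(n + 5)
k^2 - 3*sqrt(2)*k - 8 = (k - 4*sqrt(2))*(k + sqrt(2))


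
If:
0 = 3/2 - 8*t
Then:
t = 3/16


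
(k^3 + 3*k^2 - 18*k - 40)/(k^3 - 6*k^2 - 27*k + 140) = (k + 2)/(k - 7)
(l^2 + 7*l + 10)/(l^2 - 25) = (l + 2)/(l - 5)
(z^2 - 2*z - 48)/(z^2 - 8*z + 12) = (z^2 - 2*z - 48)/(z^2 - 8*z + 12)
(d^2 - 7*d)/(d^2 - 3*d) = (d - 7)/(d - 3)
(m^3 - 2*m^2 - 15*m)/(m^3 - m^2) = (m^2 - 2*m - 15)/(m*(m - 1))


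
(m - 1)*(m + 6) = m^2 + 5*m - 6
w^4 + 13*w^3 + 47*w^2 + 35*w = w*(w + 1)*(w + 5)*(w + 7)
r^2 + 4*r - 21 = (r - 3)*(r + 7)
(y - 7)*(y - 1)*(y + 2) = y^3 - 6*y^2 - 9*y + 14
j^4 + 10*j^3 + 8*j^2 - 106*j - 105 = (j - 3)*(j + 1)*(j + 5)*(j + 7)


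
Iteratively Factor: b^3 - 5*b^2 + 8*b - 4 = (b - 2)*(b^2 - 3*b + 2) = (b - 2)^2*(b - 1)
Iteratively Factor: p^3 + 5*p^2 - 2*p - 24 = (p + 3)*(p^2 + 2*p - 8) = (p + 3)*(p + 4)*(p - 2)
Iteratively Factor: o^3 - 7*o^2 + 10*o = (o)*(o^2 - 7*o + 10) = o*(o - 5)*(o - 2)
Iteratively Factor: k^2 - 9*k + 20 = (k - 5)*(k - 4)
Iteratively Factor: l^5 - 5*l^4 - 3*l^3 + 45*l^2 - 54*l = (l + 3)*(l^4 - 8*l^3 + 21*l^2 - 18*l) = (l - 3)*(l + 3)*(l^3 - 5*l^2 + 6*l) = (l - 3)*(l - 2)*(l + 3)*(l^2 - 3*l) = (l - 3)^2*(l - 2)*(l + 3)*(l)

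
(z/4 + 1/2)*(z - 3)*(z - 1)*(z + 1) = z^4/4 - z^3/4 - 7*z^2/4 + z/4 + 3/2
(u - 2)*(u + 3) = u^2 + u - 6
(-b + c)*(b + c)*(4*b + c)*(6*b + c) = -24*b^4 - 10*b^3*c + 23*b^2*c^2 + 10*b*c^3 + c^4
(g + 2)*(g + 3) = g^2 + 5*g + 6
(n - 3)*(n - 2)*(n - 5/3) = n^3 - 20*n^2/3 + 43*n/3 - 10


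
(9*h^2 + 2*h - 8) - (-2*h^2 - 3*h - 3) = 11*h^2 + 5*h - 5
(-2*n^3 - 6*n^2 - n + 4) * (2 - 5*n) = 10*n^4 + 26*n^3 - 7*n^2 - 22*n + 8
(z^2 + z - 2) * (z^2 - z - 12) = z^4 - 15*z^2 - 10*z + 24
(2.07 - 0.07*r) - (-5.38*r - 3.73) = 5.31*r + 5.8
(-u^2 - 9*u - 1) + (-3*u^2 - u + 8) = -4*u^2 - 10*u + 7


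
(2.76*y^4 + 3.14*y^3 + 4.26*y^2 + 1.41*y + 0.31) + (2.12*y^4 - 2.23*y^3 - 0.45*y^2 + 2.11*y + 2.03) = 4.88*y^4 + 0.91*y^3 + 3.81*y^2 + 3.52*y + 2.34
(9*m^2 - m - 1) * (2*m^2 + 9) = 18*m^4 - 2*m^3 + 79*m^2 - 9*m - 9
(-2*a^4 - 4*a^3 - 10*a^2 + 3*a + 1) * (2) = -4*a^4 - 8*a^3 - 20*a^2 + 6*a + 2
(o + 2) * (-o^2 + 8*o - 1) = -o^3 + 6*o^2 + 15*o - 2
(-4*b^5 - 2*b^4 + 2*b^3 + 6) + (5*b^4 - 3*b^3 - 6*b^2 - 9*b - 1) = -4*b^5 + 3*b^4 - b^3 - 6*b^2 - 9*b + 5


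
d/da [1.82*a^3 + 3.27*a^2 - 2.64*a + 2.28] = 5.46*a^2 + 6.54*a - 2.64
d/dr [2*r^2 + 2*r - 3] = 4*r + 2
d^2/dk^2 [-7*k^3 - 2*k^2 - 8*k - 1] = -42*k - 4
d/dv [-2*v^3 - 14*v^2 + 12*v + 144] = -6*v^2 - 28*v + 12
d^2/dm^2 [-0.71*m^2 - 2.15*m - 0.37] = -1.42000000000000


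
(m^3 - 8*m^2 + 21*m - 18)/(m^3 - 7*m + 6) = (m^2 - 6*m + 9)/(m^2 + 2*m - 3)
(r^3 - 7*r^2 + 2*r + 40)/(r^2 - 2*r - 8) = r - 5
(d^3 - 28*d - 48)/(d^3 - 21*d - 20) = (-d^3 + 28*d + 48)/(-d^3 + 21*d + 20)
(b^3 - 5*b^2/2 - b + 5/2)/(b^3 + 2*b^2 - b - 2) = (b - 5/2)/(b + 2)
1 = 1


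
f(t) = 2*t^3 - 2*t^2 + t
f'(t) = 6*t^2 - 4*t + 1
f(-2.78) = -61.21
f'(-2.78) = 58.49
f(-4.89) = -286.57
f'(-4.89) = 164.03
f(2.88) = 34.07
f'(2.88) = 39.25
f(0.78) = 0.51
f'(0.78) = 1.53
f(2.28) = 15.59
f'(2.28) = 23.07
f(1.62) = 4.87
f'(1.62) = 10.27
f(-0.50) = -1.25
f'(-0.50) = 4.50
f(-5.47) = -392.65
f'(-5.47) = 202.41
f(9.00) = 1305.00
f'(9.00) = 451.00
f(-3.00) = -75.00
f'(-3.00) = 67.00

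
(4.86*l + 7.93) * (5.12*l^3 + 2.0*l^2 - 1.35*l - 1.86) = 24.8832*l^4 + 50.3216*l^3 + 9.299*l^2 - 19.7451*l - 14.7498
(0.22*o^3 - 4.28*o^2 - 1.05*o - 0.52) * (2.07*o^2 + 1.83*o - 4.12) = 0.4554*o^5 - 8.457*o^4 - 10.9123*o^3 + 14.6357*o^2 + 3.3744*o + 2.1424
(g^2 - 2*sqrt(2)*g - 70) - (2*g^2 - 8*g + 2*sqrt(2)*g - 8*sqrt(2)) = -g^2 - 4*sqrt(2)*g + 8*g - 70 + 8*sqrt(2)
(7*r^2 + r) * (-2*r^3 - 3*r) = -14*r^5 - 2*r^4 - 21*r^3 - 3*r^2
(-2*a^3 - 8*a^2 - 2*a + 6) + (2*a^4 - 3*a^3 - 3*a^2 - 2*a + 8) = 2*a^4 - 5*a^3 - 11*a^2 - 4*a + 14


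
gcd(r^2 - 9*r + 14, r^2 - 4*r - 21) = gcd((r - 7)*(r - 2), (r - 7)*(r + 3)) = r - 7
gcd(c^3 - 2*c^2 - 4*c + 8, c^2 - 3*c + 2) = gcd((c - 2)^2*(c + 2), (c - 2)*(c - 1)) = c - 2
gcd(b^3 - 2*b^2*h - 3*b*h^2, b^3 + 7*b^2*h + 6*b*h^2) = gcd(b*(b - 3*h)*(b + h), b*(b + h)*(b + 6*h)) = b^2 + b*h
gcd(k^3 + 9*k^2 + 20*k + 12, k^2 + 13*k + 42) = k + 6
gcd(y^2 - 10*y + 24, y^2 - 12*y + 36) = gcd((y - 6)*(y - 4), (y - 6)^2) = y - 6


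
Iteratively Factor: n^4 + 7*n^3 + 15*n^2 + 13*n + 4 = (n + 4)*(n^3 + 3*n^2 + 3*n + 1) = (n + 1)*(n + 4)*(n^2 + 2*n + 1) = (n + 1)^2*(n + 4)*(n + 1)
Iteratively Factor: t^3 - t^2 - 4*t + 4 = (t - 2)*(t^2 + t - 2) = (t - 2)*(t - 1)*(t + 2)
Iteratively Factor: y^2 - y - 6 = (y + 2)*(y - 3)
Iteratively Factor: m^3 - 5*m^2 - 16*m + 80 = (m - 4)*(m^2 - m - 20) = (m - 4)*(m + 4)*(m - 5)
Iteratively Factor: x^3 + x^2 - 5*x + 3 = (x - 1)*(x^2 + 2*x - 3) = (x - 1)^2*(x + 3)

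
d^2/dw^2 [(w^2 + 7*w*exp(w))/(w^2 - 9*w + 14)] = (7*w^5*exp(w) - 140*w^4*exp(w) + 903*w^3*exp(w) + 18*w^3 - 1764*w^2*exp(w) - 84*w^2 - 980*w*exp(w) + 4508*exp(w) + 392)/(w^6 - 27*w^5 + 285*w^4 - 1485*w^3 + 3990*w^2 - 5292*w + 2744)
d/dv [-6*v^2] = -12*v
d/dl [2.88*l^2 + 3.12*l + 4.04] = 5.76*l + 3.12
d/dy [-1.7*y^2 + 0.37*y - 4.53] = 0.37 - 3.4*y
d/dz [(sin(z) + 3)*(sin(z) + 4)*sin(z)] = (3*sin(z)^2 + 14*sin(z) + 12)*cos(z)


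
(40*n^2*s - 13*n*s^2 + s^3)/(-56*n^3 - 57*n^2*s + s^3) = s*(-5*n + s)/(7*n^2 + 8*n*s + s^2)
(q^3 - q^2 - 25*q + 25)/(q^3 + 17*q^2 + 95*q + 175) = (q^2 - 6*q + 5)/(q^2 + 12*q + 35)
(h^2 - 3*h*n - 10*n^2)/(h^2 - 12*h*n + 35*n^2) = (h + 2*n)/(h - 7*n)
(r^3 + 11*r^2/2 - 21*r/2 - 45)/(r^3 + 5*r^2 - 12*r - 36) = (r + 5/2)/(r + 2)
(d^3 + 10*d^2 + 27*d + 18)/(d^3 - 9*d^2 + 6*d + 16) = (d^2 + 9*d + 18)/(d^2 - 10*d + 16)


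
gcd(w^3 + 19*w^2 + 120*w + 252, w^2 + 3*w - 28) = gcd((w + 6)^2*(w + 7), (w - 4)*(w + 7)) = w + 7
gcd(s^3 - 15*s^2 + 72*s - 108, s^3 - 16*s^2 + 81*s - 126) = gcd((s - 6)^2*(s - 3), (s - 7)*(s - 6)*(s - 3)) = s^2 - 9*s + 18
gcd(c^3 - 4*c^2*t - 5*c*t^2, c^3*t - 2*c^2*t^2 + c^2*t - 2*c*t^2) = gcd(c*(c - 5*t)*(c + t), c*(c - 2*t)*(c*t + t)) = c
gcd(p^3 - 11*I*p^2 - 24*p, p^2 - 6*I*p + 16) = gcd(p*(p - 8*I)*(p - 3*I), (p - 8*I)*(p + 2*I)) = p - 8*I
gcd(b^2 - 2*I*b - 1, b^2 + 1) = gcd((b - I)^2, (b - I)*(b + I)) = b - I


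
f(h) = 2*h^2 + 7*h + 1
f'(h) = 4*h + 7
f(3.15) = 42.90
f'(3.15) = 19.60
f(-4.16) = 6.49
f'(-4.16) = -9.64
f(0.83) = 8.19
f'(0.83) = 10.32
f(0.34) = 3.61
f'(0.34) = 8.36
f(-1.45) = -4.94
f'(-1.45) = 1.20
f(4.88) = 82.79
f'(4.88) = 26.52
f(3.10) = 41.92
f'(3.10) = 19.40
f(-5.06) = 16.79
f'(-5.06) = -13.24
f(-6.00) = 31.00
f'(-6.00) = -17.00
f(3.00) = 40.00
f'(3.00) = 19.00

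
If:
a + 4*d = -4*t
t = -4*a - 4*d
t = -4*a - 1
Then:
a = -1/5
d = 1/4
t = -1/5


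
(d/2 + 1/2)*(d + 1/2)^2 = d^3/2 + d^2 + 5*d/8 + 1/8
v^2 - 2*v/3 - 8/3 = (v - 2)*(v + 4/3)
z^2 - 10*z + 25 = (z - 5)^2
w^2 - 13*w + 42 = (w - 7)*(w - 6)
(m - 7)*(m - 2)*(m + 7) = m^3 - 2*m^2 - 49*m + 98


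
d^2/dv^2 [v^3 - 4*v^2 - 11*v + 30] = 6*v - 8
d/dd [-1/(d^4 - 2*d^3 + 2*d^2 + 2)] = 2*d*(2*d^2 - 3*d + 2)/(d^4 - 2*d^3 + 2*d^2 + 2)^2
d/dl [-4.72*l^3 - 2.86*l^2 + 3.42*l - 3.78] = -14.16*l^2 - 5.72*l + 3.42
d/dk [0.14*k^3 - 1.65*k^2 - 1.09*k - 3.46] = 0.42*k^2 - 3.3*k - 1.09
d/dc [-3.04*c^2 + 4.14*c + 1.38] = 4.14 - 6.08*c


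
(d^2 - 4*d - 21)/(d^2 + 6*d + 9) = (d - 7)/(d + 3)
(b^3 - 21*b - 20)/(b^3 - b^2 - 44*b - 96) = (b^2 - 4*b - 5)/(b^2 - 5*b - 24)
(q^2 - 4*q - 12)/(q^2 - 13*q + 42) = (q + 2)/(q - 7)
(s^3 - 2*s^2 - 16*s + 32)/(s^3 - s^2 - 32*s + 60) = (s^2 - 16)/(s^2 + s - 30)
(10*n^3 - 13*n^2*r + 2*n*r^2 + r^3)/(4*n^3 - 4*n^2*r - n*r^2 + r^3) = (5*n + r)/(2*n + r)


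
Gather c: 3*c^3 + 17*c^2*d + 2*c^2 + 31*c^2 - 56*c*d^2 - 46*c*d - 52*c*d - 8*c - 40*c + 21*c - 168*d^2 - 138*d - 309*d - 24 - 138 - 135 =3*c^3 + c^2*(17*d + 33) + c*(-56*d^2 - 98*d - 27) - 168*d^2 - 447*d - 297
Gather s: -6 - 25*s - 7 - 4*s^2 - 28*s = -4*s^2 - 53*s - 13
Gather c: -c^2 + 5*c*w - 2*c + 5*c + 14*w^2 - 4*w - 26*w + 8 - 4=-c^2 + c*(5*w + 3) + 14*w^2 - 30*w + 4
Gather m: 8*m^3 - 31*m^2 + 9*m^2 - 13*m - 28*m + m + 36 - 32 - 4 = 8*m^3 - 22*m^2 - 40*m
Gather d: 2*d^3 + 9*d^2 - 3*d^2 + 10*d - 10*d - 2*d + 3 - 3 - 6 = 2*d^3 + 6*d^2 - 2*d - 6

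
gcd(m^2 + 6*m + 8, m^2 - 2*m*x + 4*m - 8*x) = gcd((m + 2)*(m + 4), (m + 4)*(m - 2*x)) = m + 4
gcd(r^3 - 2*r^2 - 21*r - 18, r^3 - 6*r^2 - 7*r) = r + 1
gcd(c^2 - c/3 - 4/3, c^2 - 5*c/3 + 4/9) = c - 4/3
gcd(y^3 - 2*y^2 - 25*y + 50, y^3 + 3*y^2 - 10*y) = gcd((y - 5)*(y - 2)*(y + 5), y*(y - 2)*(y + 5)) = y^2 + 3*y - 10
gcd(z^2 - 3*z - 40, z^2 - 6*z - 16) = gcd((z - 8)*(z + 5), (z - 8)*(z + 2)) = z - 8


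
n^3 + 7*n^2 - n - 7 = (n - 1)*(n + 1)*(n + 7)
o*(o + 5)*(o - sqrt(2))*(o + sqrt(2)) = o^4 + 5*o^3 - 2*o^2 - 10*o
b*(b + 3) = b^2 + 3*b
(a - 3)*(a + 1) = a^2 - 2*a - 3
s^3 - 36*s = s*(s - 6)*(s + 6)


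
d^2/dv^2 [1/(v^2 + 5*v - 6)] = 2*(-v^2 - 5*v + (2*v + 5)^2 + 6)/(v^2 + 5*v - 6)^3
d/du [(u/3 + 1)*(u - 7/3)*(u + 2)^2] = 4*u^3/3 + 14*u^2/3 - 2*u/9 - 76/9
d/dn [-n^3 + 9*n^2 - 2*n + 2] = -3*n^2 + 18*n - 2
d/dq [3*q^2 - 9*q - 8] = 6*q - 9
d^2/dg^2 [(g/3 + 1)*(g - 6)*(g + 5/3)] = 2*g - 8/9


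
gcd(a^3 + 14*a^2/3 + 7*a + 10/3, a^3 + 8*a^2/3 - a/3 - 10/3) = a^2 + 11*a/3 + 10/3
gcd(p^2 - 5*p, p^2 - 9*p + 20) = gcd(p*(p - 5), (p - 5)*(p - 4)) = p - 5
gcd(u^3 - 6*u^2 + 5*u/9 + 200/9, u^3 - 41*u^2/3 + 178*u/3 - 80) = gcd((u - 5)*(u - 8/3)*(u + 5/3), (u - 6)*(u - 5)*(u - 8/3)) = u^2 - 23*u/3 + 40/3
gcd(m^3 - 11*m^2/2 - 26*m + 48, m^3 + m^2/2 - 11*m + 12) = m^2 + 5*m/2 - 6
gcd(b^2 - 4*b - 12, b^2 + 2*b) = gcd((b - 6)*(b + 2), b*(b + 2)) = b + 2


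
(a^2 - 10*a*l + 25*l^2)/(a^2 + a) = (a^2 - 10*a*l + 25*l^2)/(a*(a + 1))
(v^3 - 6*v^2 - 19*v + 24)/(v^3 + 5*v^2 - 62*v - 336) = (v^2 + 2*v - 3)/(v^2 + 13*v + 42)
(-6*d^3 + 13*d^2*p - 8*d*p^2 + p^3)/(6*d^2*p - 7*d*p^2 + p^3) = (-d + p)/p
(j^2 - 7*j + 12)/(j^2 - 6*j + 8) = (j - 3)/(j - 2)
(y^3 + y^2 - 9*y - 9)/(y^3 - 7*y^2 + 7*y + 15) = (y + 3)/(y - 5)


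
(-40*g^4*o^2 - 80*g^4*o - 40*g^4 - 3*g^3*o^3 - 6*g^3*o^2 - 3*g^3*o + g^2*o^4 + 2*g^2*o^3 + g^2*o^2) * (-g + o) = 40*g^5*o^2 + 80*g^5*o + 40*g^5 - 37*g^4*o^3 - 74*g^4*o^2 - 37*g^4*o - 4*g^3*o^4 - 8*g^3*o^3 - 4*g^3*o^2 + g^2*o^5 + 2*g^2*o^4 + g^2*o^3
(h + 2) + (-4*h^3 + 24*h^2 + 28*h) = -4*h^3 + 24*h^2 + 29*h + 2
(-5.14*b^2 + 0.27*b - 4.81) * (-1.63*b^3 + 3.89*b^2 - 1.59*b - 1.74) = 8.3782*b^5 - 20.4347*b^4 + 17.0632*b^3 - 10.1966*b^2 + 7.1781*b + 8.3694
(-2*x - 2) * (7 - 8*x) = 16*x^2 + 2*x - 14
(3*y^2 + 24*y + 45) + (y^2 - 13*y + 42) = 4*y^2 + 11*y + 87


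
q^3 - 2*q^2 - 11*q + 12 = (q - 4)*(q - 1)*(q + 3)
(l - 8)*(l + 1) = l^2 - 7*l - 8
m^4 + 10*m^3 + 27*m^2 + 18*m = m*(m + 1)*(m + 3)*(m + 6)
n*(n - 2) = n^2 - 2*n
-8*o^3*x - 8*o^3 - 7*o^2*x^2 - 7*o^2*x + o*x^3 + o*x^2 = (-8*o + x)*(o + x)*(o*x + o)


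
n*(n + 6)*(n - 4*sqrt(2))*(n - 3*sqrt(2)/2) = n^4 - 11*sqrt(2)*n^3/2 + 6*n^3 - 33*sqrt(2)*n^2 + 12*n^2 + 72*n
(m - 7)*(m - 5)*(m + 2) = m^3 - 10*m^2 + 11*m + 70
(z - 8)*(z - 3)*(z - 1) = z^3 - 12*z^2 + 35*z - 24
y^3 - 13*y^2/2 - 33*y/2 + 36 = (y - 8)*(y - 3/2)*(y + 3)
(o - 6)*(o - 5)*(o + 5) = o^3 - 6*o^2 - 25*o + 150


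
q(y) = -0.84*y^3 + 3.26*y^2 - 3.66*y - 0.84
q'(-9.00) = -266.46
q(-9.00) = 908.52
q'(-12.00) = -444.78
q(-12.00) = 1964.04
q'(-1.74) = -22.63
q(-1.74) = 19.82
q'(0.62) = -0.59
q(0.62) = -2.06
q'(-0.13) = -4.55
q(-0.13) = -0.31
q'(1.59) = 0.34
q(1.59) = -1.79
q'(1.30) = 0.56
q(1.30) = -1.93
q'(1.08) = 0.44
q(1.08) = -2.05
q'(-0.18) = -4.92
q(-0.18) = -0.07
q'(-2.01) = -26.95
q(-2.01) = 26.51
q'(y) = -2.52*y^2 + 6.52*y - 3.66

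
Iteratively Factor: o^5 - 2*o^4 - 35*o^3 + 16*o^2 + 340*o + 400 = (o - 5)*(o^4 + 3*o^3 - 20*o^2 - 84*o - 80) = (o - 5)*(o + 2)*(o^3 + o^2 - 22*o - 40) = (o - 5)*(o + 2)*(o + 4)*(o^2 - 3*o - 10) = (o - 5)^2*(o + 2)*(o + 4)*(o + 2)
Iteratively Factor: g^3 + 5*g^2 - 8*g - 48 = (g + 4)*(g^2 + g - 12) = (g + 4)^2*(g - 3)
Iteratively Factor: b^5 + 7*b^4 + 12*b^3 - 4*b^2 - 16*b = (b + 2)*(b^4 + 5*b^3 + 2*b^2 - 8*b) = b*(b + 2)*(b^3 + 5*b^2 + 2*b - 8) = b*(b + 2)*(b + 4)*(b^2 + b - 2) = b*(b + 2)^2*(b + 4)*(b - 1)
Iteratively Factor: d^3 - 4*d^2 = (d)*(d^2 - 4*d) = d*(d - 4)*(d)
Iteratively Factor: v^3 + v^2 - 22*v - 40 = (v + 2)*(v^2 - v - 20) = (v + 2)*(v + 4)*(v - 5)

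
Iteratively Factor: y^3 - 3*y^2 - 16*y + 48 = (y + 4)*(y^2 - 7*y + 12) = (y - 4)*(y + 4)*(y - 3)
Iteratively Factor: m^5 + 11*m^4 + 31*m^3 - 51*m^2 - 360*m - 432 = (m + 3)*(m^4 + 8*m^3 + 7*m^2 - 72*m - 144) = (m - 3)*(m + 3)*(m^3 + 11*m^2 + 40*m + 48) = (m - 3)*(m + 3)*(m + 4)*(m^2 + 7*m + 12) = (m - 3)*(m + 3)^2*(m + 4)*(m + 4)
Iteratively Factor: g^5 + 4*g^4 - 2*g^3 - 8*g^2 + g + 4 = (g + 1)*(g^4 + 3*g^3 - 5*g^2 - 3*g + 4) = (g + 1)*(g + 4)*(g^3 - g^2 - g + 1) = (g - 1)*(g + 1)*(g + 4)*(g^2 - 1) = (g - 1)*(g + 1)^2*(g + 4)*(g - 1)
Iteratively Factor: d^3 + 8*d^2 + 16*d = (d)*(d^2 + 8*d + 16) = d*(d + 4)*(d + 4)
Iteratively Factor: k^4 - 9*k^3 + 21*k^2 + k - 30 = (k + 1)*(k^3 - 10*k^2 + 31*k - 30) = (k - 2)*(k + 1)*(k^2 - 8*k + 15) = (k - 3)*(k - 2)*(k + 1)*(k - 5)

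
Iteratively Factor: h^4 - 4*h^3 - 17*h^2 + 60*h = (h + 4)*(h^3 - 8*h^2 + 15*h) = (h - 5)*(h + 4)*(h^2 - 3*h) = h*(h - 5)*(h + 4)*(h - 3)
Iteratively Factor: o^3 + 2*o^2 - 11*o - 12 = (o + 4)*(o^2 - 2*o - 3) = (o - 3)*(o + 4)*(o + 1)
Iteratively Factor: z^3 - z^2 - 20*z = (z + 4)*(z^2 - 5*z) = (z - 5)*(z + 4)*(z)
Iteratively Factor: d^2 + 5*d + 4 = (d + 4)*(d + 1)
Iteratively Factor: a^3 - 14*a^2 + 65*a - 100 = (a - 4)*(a^2 - 10*a + 25) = (a - 5)*(a - 4)*(a - 5)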